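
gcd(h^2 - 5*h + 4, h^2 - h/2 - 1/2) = h - 1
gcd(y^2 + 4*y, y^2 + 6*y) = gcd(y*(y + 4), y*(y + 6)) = y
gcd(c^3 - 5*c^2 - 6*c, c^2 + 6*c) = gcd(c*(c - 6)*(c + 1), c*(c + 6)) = c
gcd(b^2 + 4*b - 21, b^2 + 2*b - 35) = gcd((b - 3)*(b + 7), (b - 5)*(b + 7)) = b + 7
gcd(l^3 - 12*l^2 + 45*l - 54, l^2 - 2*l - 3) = l - 3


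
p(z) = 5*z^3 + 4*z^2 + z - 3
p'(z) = 15*z^2 + 8*z + 1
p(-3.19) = -127.79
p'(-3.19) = 128.12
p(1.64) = 31.45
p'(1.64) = 54.46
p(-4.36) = -345.73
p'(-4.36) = 251.26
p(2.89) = 153.99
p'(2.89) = 149.40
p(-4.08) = -280.08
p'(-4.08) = 218.06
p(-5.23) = -614.10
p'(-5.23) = 369.45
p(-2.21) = -39.64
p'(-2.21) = 56.58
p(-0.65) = -3.33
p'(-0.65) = 2.14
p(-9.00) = -3333.00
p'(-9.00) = 1144.00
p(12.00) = 9225.00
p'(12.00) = 2257.00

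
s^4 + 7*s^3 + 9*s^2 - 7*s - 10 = (s - 1)*(s + 1)*(s + 2)*(s + 5)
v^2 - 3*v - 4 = (v - 4)*(v + 1)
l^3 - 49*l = l*(l - 7)*(l + 7)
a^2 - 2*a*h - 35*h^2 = (a - 7*h)*(a + 5*h)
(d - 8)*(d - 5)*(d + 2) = d^3 - 11*d^2 + 14*d + 80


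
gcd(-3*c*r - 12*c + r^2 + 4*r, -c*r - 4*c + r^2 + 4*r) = r + 4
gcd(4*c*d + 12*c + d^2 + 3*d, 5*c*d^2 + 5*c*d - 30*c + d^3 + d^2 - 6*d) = d + 3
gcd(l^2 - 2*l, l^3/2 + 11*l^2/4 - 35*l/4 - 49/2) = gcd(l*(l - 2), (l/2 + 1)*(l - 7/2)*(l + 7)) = 1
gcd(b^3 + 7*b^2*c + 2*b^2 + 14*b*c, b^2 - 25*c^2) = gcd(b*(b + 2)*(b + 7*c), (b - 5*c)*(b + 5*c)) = 1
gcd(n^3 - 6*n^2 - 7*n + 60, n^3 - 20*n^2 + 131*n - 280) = n - 5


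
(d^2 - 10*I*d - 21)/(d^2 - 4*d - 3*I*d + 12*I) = (d - 7*I)/(d - 4)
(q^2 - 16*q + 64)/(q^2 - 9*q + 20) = (q^2 - 16*q + 64)/(q^2 - 9*q + 20)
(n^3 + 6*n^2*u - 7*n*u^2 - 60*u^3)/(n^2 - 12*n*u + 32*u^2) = (n^3 + 6*n^2*u - 7*n*u^2 - 60*u^3)/(n^2 - 12*n*u + 32*u^2)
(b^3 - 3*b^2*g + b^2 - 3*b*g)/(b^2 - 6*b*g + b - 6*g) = b*(b - 3*g)/(b - 6*g)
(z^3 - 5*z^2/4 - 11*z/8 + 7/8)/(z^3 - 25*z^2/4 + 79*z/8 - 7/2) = (z + 1)/(z - 4)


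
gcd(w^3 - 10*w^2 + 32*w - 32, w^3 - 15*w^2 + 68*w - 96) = w - 4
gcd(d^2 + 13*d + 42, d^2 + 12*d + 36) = d + 6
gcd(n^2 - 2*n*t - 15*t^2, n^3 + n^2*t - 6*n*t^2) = n + 3*t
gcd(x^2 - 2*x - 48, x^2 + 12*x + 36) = x + 6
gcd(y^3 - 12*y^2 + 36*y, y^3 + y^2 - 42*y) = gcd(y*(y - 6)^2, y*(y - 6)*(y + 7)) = y^2 - 6*y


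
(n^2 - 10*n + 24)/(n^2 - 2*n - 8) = (n - 6)/(n + 2)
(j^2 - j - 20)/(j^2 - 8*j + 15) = (j + 4)/(j - 3)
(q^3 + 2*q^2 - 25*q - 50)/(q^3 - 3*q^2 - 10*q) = (q + 5)/q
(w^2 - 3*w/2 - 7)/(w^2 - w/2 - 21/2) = (w + 2)/(w + 3)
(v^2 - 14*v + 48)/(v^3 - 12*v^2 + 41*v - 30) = (v - 8)/(v^2 - 6*v + 5)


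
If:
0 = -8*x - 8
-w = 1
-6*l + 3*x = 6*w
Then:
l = 1/2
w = -1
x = -1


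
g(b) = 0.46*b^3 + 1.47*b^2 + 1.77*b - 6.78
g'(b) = 1.38*b^2 + 2.94*b + 1.77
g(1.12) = -2.31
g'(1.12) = 6.79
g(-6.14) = -68.71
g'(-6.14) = 35.74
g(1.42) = 0.01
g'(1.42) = 8.73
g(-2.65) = -9.71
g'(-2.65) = 3.67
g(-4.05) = -20.39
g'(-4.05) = 12.50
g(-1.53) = -7.69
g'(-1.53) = 0.50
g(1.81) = 3.97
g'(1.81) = 11.61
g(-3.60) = -15.56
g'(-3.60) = 9.07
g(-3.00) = -11.28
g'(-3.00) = 5.37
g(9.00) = 463.56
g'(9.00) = 140.01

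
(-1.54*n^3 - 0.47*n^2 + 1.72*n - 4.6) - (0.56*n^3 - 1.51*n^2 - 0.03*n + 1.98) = -2.1*n^3 + 1.04*n^2 + 1.75*n - 6.58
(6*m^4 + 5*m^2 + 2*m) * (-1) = -6*m^4 - 5*m^2 - 2*m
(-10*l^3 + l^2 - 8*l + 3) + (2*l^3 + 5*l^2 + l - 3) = -8*l^3 + 6*l^2 - 7*l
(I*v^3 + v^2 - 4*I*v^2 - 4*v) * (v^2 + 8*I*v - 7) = I*v^5 - 7*v^4 - 4*I*v^4 + 28*v^3 + I*v^3 - 7*v^2 - 4*I*v^2 + 28*v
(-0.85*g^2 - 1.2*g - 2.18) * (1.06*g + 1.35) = -0.901*g^3 - 2.4195*g^2 - 3.9308*g - 2.943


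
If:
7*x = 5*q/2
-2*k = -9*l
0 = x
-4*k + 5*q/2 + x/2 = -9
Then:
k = 9/4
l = 1/2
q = 0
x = 0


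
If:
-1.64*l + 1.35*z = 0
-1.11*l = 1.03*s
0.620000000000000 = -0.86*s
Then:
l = 0.67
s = -0.72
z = 0.81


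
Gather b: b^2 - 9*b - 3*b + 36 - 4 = b^2 - 12*b + 32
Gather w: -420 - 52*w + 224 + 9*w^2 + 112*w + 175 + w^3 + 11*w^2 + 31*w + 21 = w^3 + 20*w^2 + 91*w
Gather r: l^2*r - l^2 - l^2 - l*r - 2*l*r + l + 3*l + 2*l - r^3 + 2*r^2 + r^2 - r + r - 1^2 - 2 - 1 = -2*l^2 + 6*l - r^3 + 3*r^2 + r*(l^2 - 3*l) - 4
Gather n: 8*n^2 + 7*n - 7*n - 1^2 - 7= 8*n^2 - 8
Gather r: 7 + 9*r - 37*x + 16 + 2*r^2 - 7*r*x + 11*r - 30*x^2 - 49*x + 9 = 2*r^2 + r*(20 - 7*x) - 30*x^2 - 86*x + 32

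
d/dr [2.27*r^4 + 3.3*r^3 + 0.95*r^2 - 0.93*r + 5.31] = 9.08*r^3 + 9.9*r^2 + 1.9*r - 0.93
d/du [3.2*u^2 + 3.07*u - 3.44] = 6.4*u + 3.07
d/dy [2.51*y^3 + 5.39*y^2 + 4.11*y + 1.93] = 7.53*y^2 + 10.78*y + 4.11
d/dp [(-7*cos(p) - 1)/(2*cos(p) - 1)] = -9*sin(p)/(2*cos(p) - 1)^2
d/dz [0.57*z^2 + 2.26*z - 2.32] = 1.14*z + 2.26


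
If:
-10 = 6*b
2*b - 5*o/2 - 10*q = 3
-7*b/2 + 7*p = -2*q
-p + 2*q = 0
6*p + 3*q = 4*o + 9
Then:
No Solution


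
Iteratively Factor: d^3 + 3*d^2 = (d + 3)*(d^2) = d*(d + 3)*(d)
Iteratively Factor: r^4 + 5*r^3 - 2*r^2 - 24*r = (r + 3)*(r^3 + 2*r^2 - 8*r) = r*(r + 3)*(r^2 + 2*r - 8) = r*(r - 2)*(r + 3)*(r + 4)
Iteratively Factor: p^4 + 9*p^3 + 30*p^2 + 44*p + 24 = (p + 3)*(p^3 + 6*p^2 + 12*p + 8) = (p + 2)*(p + 3)*(p^2 + 4*p + 4) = (p + 2)^2*(p + 3)*(p + 2)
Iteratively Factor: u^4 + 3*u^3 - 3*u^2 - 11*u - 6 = (u - 2)*(u^3 + 5*u^2 + 7*u + 3) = (u - 2)*(u + 3)*(u^2 + 2*u + 1) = (u - 2)*(u + 1)*(u + 3)*(u + 1)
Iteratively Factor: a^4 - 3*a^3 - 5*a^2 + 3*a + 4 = (a - 4)*(a^3 + a^2 - a - 1) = (a - 4)*(a - 1)*(a^2 + 2*a + 1) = (a - 4)*(a - 1)*(a + 1)*(a + 1)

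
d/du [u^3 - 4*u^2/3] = u*(9*u - 8)/3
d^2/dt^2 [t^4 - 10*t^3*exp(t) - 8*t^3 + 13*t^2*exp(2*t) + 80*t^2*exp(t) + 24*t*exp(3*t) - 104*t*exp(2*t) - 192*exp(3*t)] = -10*t^3*exp(t) + 52*t^2*exp(2*t) + 20*t^2*exp(t) + 12*t^2 + 216*t*exp(3*t) - 312*t*exp(2*t) + 260*t*exp(t) - 48*t - 1584*exp(3*t) - 390*exp(2*t) + 160*exp(t)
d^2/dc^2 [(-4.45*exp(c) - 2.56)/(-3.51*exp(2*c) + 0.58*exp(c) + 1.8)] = (54.824445*exp(4*c) + 135.217134*exp(3*c) + 153.055656*exp(2*c) + 60.911704*exp(c) + 11.74536)*exp(c)/(43.243551*exp(6*c) - 21.436974*exp(5*c) - 62.986248*exp(4*c) + 21.791528*exp(3*c) + 32.30064*exp(2*c) - 5.6376*exp(c) - 5.832)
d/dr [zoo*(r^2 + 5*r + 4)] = zoo*(r + 1)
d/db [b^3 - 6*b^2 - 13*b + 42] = 3*b^2 - 12*b - 13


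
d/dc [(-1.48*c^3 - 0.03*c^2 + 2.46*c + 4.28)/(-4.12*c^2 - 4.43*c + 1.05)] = (6.0976*c^4 + 13.1128*c^3 + 5.6061*c^2 + 35.2042*c + 21.5434)/(16.9744*c^4 + 36.5032*c^3 + 10.9729*c^2 - 9.303*c + 1.1025)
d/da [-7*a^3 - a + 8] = -21*a^2 - 1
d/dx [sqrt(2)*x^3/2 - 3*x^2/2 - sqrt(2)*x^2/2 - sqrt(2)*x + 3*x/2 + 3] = 3*sqrt(2)*x^2/2 - 3*x - sqrt(2)*x - sqrt(2) + 3/2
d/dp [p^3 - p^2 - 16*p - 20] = 3*p^2 - 2*p - 16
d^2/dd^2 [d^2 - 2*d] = 2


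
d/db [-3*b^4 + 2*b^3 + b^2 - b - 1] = -12*b^3 + 6*b^2 + 2*b - 1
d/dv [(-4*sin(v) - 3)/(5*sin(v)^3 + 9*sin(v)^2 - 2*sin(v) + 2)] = (40*sin(v)^3 + 81*sin(v)^2 + 54*sin(v) - 14)*cos(v)/(5*sin(v)^3 + 9*sin(v)^2 - 2*sin(v) + 2)^2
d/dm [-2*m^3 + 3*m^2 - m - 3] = -6*m^2 + 6*m - 1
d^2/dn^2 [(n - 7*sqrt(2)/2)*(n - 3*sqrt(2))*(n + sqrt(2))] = 6*n - 11*sqrt(2)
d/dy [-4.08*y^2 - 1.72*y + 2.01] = -8.16*y - 1.72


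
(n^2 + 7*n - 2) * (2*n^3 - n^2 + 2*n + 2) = 2*n^5 + 13*n^4 - 9*n^3 + 18*n^2 + 10*n - 4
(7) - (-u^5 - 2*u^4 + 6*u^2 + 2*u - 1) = u^5 + 2*u^4 - 6*u^2 - 2*u + 8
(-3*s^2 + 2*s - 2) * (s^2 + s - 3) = -3*s^4 - s^3 + 9*s^2 - 8*s + 6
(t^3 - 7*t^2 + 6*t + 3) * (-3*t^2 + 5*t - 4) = -3*t^5 + 26*t^4 - 57*t^3 + 49*t^2 - 9*t - 12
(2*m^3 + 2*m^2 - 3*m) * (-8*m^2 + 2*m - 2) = -16*m^5 - 12*m^4 + 24*m^3 - 10*m^2 + 6*m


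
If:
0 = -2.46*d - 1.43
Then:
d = -0.58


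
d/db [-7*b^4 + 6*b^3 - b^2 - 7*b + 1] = -28*b^3 + 18*b^2 - 2*b - 7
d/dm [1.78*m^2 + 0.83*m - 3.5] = 3.56*m + 0.83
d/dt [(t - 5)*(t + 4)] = 2*t - 1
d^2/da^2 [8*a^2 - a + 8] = 16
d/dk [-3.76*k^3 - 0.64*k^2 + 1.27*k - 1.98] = -11.28*k^2 - 1.28*k + 1.27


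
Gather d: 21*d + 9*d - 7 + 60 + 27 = 30*d + 80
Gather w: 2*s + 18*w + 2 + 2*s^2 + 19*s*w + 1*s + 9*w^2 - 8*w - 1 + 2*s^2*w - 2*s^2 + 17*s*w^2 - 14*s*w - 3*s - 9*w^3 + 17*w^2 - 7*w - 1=-9*w^3 + w^2*(17*s + 26) + w*(2*s^2 + 5*s + 3)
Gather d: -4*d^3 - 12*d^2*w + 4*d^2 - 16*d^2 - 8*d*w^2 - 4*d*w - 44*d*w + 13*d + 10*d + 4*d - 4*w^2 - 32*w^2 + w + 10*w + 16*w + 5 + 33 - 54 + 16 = -4*d^3 + d^2*(-12*w - 12) + d*(-8*w^2 - 48*w + 27) - 36*w^2 + 27*w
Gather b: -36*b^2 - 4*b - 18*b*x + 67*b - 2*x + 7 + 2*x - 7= -36*b^2 + b*(63 - 18*x)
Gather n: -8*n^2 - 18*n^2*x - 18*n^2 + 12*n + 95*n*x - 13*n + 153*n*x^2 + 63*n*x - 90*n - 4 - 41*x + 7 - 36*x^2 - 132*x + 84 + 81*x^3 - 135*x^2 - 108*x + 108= n^2*(-18*x - 26) + n*(153*x^2 + 158*x - 91) + 81*x^3 - 171*x^2 - 281*x + 195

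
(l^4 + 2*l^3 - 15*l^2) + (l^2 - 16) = l^4 + 2*l^3 - 14*l^2 - 16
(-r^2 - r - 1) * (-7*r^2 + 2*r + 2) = 7*r^4 + 5*r^3 + 3*r^2 - 4*r - 2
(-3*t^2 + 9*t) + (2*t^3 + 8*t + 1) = 2*t^3 - 3*t^2 + 17*t + 1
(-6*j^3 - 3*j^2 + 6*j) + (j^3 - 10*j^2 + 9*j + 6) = -5*j^3 - 13*j^2 + 15*j + 6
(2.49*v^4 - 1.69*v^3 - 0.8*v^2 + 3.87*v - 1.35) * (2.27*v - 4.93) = 5.6523*v^5 - 16.112*v^4 + 6.5157*v^3 + 12.7289*v^2 - 22.1436*v + 6.6555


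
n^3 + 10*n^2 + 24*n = n*(n + 4)*(n + 6)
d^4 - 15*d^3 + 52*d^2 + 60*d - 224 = (d - 8)*(d - 7)*(d - 2)*(d + 2)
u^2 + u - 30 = (u - 5)*(u + 6)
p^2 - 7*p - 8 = (p - 8)*(p + 1)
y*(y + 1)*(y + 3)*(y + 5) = y^4 + 9*y^3 + 23*y^2 + 15*y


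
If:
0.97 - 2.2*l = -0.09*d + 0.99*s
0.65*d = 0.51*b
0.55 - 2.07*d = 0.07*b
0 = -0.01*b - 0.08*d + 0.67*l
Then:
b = 0.32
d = 0.25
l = 0.04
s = 0.92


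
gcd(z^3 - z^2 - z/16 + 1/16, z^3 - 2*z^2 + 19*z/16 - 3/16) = z^2 - 5*z/4 + 1/4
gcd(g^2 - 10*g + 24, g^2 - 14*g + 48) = g - 6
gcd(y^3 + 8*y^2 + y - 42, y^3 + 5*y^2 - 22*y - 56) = y + 7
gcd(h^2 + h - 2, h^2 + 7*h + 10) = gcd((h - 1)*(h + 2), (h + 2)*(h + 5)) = h + 2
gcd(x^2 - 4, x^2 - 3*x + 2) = x - 2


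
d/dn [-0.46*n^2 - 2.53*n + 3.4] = -0.92*n - 2.53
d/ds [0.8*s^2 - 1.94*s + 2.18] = 1.6*s - 1.94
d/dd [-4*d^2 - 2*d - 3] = -8*d - 2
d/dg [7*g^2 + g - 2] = 14*g + 1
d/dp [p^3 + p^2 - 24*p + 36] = 3*p^2 + 2*p - 24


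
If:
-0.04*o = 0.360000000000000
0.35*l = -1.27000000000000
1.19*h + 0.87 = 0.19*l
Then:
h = -1.31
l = -3.63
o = -9.00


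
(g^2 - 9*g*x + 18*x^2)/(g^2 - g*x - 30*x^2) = (g - 3*x)/(g + 5*x)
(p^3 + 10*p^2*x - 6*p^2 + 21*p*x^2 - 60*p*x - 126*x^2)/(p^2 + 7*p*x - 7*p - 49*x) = (p^2 + 3*p*x - 6*p - 18*x)/(p - 7)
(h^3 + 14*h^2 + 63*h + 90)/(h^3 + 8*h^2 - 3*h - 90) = (h + 3)/(h - 3)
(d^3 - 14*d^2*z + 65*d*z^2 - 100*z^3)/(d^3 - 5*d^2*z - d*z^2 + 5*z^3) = (-d^2 + 9*d*z - 20*z^2)/(-d^2 + z^2)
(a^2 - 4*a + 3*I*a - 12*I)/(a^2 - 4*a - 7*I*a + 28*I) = (a + 3*I)/(a - 7*I)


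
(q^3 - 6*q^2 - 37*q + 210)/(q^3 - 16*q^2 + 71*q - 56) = (q^2 + q - 30)/(q^2 - 9*q + 8)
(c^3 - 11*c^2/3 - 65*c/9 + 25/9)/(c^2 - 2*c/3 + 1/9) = (3*c^2 - 10*c - 25)/(3*c - 1)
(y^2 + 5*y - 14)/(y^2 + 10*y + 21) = (y - 2)/(y + 3)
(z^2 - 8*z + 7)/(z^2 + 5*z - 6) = (z - 7)/(z + 6)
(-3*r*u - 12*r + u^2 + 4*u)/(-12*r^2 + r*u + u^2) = (u + 4)/(4*r + u)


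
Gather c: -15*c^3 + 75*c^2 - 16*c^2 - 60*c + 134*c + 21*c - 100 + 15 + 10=-15*c^3 + 59*c^2 + 95*c - 75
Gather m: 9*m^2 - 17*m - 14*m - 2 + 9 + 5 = 9*m^2 - 31*m + 12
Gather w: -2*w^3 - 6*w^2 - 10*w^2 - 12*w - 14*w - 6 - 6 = -2*w^3 - 16*w^2 - 26*w - 12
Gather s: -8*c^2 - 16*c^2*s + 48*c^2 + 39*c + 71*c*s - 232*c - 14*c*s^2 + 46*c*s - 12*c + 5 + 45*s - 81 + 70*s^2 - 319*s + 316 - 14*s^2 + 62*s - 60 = 40*c^2 - 205*c + s^2*(56 - 14*c) + s*(-16*c^2 + 117*c - 212) + 180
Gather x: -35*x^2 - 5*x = -35*x^2 - 5*x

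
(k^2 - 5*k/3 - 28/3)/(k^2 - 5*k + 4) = (k + 7/3)/(k - 1)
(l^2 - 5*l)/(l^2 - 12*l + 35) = l/(l - 7)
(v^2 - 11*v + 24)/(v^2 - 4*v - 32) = (v - 3)/(v + 4)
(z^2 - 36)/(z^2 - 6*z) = (z + 6)/z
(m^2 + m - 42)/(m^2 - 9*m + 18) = (m + 7)/(m - 3)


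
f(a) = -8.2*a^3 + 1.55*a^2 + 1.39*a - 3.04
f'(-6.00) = -902.81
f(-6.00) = 1815.62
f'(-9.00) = -2019.11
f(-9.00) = 6087.80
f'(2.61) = -158.10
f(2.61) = -134.65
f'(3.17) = -235.99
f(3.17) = -244.27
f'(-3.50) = -310.81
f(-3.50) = 362.66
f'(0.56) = -4.59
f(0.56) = -3.22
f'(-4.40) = -488.51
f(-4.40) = 719.36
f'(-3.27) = -271.79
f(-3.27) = 295.71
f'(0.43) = -1.83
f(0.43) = -2.81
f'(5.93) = -845.28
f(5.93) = -1650.22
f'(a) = -24.6*a^2 + 3.1*a + 1.39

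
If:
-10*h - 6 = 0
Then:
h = -3/5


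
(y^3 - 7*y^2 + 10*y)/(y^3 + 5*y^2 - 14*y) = (y - 5)/(y + 7)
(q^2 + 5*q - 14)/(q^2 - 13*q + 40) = (q^2 + 5*q - 14)/(q^2 - 13*q + 40)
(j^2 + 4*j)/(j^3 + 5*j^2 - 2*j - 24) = j/(j^2 + j - 6)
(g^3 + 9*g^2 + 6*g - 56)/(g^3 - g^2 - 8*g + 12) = (g^2 + 11*g + 28)/(g^2 + g - 6)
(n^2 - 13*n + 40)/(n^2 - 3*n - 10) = (n - 8)/(n + 2)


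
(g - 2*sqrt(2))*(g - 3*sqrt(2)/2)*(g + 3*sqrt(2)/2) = g^3 - 2*sqrt(2)*g^2 - 9*g/2 + 9*sqrt(2)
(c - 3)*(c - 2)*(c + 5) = c^3 - 19*c + 30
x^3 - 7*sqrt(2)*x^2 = x^2*(x - 7*sqrt(2))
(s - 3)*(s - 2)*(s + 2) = s^3 - 3*s^2 - 4*s + 12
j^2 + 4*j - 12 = (j - 2)*(j + 6)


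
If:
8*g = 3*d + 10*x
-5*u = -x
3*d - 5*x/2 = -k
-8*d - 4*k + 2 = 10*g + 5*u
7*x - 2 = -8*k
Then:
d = 28/2229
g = 248/2229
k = 391/2229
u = 38/2229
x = 190/2229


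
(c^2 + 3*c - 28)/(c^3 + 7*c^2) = (c - 4)/c^2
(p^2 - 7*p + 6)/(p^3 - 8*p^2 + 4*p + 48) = (p - 1)/(p^2 - 2*p - 8)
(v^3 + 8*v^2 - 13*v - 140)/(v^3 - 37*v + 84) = (v + 5)/(v - 3)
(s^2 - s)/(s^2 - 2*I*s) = (s - 1)/(s - 2*I)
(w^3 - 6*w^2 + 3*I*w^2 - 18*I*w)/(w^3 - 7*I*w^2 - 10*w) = (w^2 + 3*w*(-2 + I) - 18*I)/(w^2 - 7*I*w - 10)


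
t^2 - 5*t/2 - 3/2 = (t - 3)*(t + 1/2)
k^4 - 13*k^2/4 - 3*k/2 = k*(k - 2)*(k + 1/2)*(k + 3/2)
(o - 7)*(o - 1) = o^2 - 8*o + 7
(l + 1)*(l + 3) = l^2 + 4*l + 3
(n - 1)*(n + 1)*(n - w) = n^3 - n^2*w - n + w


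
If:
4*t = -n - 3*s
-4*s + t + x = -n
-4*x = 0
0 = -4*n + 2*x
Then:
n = 0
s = 0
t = 0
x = 0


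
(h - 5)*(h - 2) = h^2 - 7*h + 10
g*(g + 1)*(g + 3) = g^3 + 4*g^2 + 3*g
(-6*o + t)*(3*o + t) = -18*o^2 - 3*o*t + t^2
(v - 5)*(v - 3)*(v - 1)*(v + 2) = v^4 - 7*v^3 + 5*v^2 + 31*v - 30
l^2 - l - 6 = (l - 3)*(l + 2)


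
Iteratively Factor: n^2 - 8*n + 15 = (n - 3)*(n - 5)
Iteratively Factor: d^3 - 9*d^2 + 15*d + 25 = (d - 5)*(d^2 - 4*d - 5) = (d - 5)*(d + 1)*(d - 5)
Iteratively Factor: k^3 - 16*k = (k - 4)*(k^2 + 4*k) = k*(k - 4)*(k + 4)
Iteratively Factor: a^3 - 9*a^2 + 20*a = (a - 4)*(a^2 - 5*a) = (a - 5)*(a - 4)*(a)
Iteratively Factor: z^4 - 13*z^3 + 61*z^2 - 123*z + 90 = (z - 3)*(z^3 - 10*z^2 + 31*z - 30) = (z - 3)^2*(z^2 - 7*z + 10) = (z - 5)*(z - 3)^2*(z - 2)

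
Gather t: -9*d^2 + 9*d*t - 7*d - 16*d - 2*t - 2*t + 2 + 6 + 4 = -9*d^2 - 23*d + t*(9*d - 4) + 12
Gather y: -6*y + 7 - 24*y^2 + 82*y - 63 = -24*y^2 + 76*y - 56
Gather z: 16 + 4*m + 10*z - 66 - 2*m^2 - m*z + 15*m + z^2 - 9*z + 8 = -2*m^2 + 19*m + z^2 + z*(1 - m) - 42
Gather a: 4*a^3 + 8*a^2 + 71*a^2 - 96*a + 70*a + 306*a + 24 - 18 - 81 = 4*a^3 + 79*a^2 + 280*a - 75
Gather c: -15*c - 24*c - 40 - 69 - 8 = -39*c - 117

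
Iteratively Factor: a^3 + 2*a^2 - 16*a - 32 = (a + 4)*(a^2 - 2*a - 8) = (a + 2)*(a + 4)*(a - 4)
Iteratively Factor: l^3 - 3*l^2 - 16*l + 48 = (l + 4)*(l^2 - 7*l + 12) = (l - 3)*(l + 4)*(l - 4)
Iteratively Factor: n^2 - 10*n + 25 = (n - 5)*(n - 5)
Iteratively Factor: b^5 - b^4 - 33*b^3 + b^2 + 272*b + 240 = (b + 1)*(b^4 - 2*b^3 - 31*b^2 + 32*b + 240) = (b + 1)*(b + 3)*(b^3 - 5*b^2 - 16*b + 80) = (b - 5)*(b + 1)*(b + 3)*(b^2 - 16) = (b - 5)*(b - 4)*(b + 1)*(b + 3)*(b + 4)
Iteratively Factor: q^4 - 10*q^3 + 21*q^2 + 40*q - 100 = (q - 5)*(q^3 - 5*q^2 - 4*q + 20) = (q - 5)^2*(q^2 - 4) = (q - 5)^2*(q + 2)*(q - 2)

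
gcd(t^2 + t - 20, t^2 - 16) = t - 4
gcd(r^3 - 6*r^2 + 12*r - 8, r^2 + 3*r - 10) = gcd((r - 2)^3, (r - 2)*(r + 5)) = r - 2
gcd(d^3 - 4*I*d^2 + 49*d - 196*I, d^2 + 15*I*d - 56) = d + 7*I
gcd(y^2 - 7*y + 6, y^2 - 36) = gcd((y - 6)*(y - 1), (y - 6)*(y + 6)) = y - 6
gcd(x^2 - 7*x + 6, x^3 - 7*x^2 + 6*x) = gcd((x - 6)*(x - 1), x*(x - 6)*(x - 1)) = x^2 - 7*x + 6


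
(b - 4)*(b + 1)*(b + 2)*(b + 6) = b^4 + 5*b^3 - 16*b^2 - 68*b - 48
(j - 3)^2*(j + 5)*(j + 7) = j^4 + 6*j^3 - 28*j^2 - 102*j + 315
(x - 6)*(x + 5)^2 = x^3 + 4*x^2 - 35*x - 150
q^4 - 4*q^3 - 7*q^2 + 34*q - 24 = (q - 4)*(q - 2)*(q - 1)*(q + 3)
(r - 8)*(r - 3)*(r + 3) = r^3 - 8*r^2 - 9*r + 72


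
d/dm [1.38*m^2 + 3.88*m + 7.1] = 2.76*m + 3.88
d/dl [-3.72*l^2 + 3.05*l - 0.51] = 3.05 - 7.44*l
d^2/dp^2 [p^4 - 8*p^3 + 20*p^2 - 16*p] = 12*p^2 - 48*p + 40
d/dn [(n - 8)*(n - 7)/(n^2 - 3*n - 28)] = 12/(n^2 + 8*n + 16)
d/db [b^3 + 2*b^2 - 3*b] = 3*b^2 + 4*b - 3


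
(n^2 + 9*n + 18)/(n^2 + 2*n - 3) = (n + 6)/(n - 1)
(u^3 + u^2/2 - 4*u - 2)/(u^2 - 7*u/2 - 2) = (u^2 - 4)/(u - 4)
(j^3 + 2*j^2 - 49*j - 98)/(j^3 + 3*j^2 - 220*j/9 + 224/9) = 9*(j^2 - 5*j - 14)/(9*j^2 - 36*j + 32)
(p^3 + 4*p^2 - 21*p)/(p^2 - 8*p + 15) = p*(p + 7)/(p - 5)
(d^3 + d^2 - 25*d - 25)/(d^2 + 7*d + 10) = (d^2 - 4*d - 5)/(d + 2)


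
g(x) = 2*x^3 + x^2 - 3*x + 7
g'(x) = 6*x^2 + 2*x - 3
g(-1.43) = 7.49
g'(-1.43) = 6.41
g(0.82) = 6.32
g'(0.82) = 2.67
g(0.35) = 6.16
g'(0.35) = -1.56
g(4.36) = 178.69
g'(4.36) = 119.78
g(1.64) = 13.59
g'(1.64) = 16.42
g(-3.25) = -41.34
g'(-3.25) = 53.88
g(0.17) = 6.53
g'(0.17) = -2.49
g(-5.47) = -274.00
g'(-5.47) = 165.59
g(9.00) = 1519.00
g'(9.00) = 501.00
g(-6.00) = -371.00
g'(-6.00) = 201.00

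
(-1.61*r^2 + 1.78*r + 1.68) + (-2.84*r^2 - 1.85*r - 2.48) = -4.45*r^2 - 0.0700000000000001*r - 0.8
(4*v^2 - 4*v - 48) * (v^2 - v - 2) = 4*v^4 - 8*v^3 - 52*v^2 + 56*v + 96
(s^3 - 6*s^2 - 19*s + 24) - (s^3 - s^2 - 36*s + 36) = -5*s^2 + 17*s - 12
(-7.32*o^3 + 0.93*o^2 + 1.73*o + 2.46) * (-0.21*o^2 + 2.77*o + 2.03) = 1.5372*o^5 - 20.4717*o^4 - 12.6468*o^3 + 6.1634*o^2 + 10.3261*o + 4.9938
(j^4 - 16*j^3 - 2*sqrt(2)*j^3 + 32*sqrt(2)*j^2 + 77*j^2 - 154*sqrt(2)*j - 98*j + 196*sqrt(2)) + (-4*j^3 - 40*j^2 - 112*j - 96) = j^4 - 20*j^3 - 2*sqrt(2)*j^3 + 37*j^2 + 32*sqrt(2)*j^2 - 154*sqrt(2)*j - 210*j - 96 + 196*sqrt(2)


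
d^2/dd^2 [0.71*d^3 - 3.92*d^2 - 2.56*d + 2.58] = 4.26*d - 7.84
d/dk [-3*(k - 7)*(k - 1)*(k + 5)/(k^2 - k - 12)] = 3*(-k^4 + 2*k^3 - 2*k - 431)/(k^4 - 2*k^3 - 23*k^2 + 24*k + 144)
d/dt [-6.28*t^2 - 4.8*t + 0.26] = -12.56*t - 4.8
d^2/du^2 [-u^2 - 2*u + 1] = -2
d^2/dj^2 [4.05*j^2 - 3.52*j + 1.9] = 8.10000000000000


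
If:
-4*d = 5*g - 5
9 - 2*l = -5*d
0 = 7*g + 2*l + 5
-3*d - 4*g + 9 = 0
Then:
No Solution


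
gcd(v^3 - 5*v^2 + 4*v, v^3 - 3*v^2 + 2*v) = v^2 - v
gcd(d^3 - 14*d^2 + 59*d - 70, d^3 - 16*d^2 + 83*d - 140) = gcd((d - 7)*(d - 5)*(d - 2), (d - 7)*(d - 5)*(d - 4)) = d^2 - 12*d + 35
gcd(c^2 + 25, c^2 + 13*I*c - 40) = c + 5*I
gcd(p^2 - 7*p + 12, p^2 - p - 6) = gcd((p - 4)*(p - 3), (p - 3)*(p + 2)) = p - 3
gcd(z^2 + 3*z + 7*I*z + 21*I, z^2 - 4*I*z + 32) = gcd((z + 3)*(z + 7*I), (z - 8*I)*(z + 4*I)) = 1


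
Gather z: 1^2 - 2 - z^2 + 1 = -z^2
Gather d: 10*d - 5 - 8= 10*d - 13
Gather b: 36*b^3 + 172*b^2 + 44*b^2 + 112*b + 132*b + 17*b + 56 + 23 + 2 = 36*b^3 + 216*b^2 + 261*b + 81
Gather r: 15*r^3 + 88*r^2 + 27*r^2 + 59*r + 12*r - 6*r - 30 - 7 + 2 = 15*r^3 + 115*r^2 + 65*r - 35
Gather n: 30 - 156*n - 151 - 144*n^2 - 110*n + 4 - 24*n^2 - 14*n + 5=-168*n^2 - 280*n - 112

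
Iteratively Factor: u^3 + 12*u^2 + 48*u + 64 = (u + 4)*(u^2 + 8*u + 16) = (u + 4)^2*(u + 4)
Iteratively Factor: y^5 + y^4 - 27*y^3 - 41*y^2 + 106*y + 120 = (y - 2)*(y^4 + 3*y^3 - 21*y^2 - 83*y - 60) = (y - 2)*(y + 3)*(y^3 - 21*y - 20) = (y - 2)*(y + 3)*(y + 4)*(y^2 - 4*y - 5) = (y - 2)*(y + 1)*(y + 3)*(y + 4)*(y - 5)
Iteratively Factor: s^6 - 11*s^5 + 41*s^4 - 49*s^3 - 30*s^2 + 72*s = (s - 3)*(s^5 - 8*s^4 + 17*s^3 + 2*s^2 - 24*s) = (s - 3)*(s + 1)*(s^4 - 9*s^3 + 26*s^2 - 24*s) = (s - 4)*(s - 3)*(s + 1)*(s^3 - 5*s^2 + 6*s) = (s - 4)*(s - 3)^2*(s + 1)*(s^2 - 2*s) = (s - 4)*(s - 3)^2*(s - 2)*(s + 1)*(s)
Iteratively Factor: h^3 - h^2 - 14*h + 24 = (h + 4)*(h^2 - 5*h + 6) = (h - 3)*(h + 4)*(h - 2)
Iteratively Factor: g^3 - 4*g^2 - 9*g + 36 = (g - 3)*(g^2 - g - 12) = (g - 3)*(g + 3)*(g - 4)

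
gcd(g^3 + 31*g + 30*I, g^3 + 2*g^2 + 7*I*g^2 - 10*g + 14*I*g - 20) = g + 5*I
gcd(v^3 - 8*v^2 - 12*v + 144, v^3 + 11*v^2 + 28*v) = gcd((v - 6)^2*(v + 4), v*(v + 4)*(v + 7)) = v + 4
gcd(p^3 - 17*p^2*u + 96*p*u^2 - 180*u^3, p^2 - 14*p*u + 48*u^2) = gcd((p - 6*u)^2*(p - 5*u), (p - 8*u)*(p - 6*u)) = p - 6*u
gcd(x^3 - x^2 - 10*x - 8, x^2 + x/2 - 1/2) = x + 1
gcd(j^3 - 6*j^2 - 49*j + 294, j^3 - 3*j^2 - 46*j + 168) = j^2 + j - 42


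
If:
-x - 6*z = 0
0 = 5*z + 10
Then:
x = 12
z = -2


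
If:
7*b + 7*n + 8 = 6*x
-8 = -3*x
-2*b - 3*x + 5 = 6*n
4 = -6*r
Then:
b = 69/28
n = -37/28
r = -2/3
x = 8/3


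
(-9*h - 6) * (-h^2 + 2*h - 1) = 9*h^3 - 12*h^2 - 3*h + 6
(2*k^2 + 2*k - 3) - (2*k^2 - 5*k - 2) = 7*k - 1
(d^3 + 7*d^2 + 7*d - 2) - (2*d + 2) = d^3 + 7*d^2 + 5*d - 4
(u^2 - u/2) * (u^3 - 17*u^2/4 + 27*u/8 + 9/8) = u^5 - 19*u^4/4 + 11*u^3/2 - 9*u^2/16 - 9*u/16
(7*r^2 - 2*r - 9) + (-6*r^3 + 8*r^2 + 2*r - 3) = -6*r^3 + 15*r^2 - 12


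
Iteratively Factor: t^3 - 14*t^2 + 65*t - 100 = (t - 5)*(t^2 - 9*t + 20) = (t - 5)*(t - 4)*(t - 5)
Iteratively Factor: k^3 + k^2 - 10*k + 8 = (k - 1)*(k^2 + 2*k - 8) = (k - 2)*(k - 1)*(k + 4)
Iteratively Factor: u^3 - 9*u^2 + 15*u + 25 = (u - 5)*(u^2 - 4*u - 5) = (u - 5)*(u + 1)*(u - 5)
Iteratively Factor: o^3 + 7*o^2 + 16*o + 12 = (o + 2)*(o^2 + 5*o + 6) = (o + 2)^2*(o + 3)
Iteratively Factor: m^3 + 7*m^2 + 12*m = (m + 4)*(m^2 + 3*m) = (m + 3)*(m + 4)*(m)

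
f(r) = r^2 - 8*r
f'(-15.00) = -38.00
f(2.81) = -14.58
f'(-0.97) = -9.94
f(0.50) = -3.75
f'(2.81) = -2.38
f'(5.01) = 2.02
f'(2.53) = -2.94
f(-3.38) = 38.46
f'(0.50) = -7.00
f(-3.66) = 42.68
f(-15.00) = 345.00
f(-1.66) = 16.04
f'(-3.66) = -15.32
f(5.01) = -14.98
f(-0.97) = 8.70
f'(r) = 2*r - 8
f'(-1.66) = -11.32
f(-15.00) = 345.00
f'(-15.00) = -38.00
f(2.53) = -13.84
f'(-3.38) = -14.76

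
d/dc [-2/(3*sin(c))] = 2*cos(c)/(3*sin(c)^2)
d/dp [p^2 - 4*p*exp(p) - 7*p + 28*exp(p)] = -4*p*exp(p) + 2*p + 24*exp(p) - 7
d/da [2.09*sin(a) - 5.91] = 2.09*cos(a)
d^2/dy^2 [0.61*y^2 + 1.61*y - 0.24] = 1.22000000000000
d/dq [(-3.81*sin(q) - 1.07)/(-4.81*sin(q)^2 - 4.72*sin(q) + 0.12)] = (-10.2934*sin(q) + 9.16305*cos(2*q) - 14.67065)*cos(q)/(4.81*sin(q)^2 + 4.72*sin(q) - 0.12)^2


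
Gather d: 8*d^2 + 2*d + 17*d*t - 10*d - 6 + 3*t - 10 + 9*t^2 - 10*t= 8*d^2 + d*(17*t - 8) + 9*t^2 - 7*t - 16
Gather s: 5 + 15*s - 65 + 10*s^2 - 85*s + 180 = 10*s^2 - 70*s + 120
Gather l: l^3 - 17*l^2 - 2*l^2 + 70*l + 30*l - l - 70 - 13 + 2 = l^3 - 19*l^2 + 99*l - 81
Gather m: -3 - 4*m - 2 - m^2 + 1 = -m^2 - 4*m - 4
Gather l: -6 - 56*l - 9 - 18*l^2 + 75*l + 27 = -18*l^2 + 19*l + 12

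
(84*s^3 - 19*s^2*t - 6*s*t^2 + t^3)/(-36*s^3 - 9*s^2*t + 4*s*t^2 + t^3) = (-7*s + t)/(3*s + t)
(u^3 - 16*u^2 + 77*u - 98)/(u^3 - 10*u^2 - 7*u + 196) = (u - 2)/(u + 4)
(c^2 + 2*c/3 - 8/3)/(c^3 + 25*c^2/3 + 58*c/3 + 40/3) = (3*c - 4)/(3*c^2 + 19*c + 20)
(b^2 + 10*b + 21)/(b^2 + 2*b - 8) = (b^2 + 10*b + 21)/(b^2 + 2*b - 8)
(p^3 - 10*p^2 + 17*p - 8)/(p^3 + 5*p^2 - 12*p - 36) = (p^3 - 10*p^2 + 17*p - 8)/(p^3 + 5*p^2 - 12*p - 36)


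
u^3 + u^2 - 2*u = u*(u - 1)*(u + 2)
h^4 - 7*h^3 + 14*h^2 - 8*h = h*(h - 4)*(h - 2)*(h - 1)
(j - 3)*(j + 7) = j^2 + 4*j - 21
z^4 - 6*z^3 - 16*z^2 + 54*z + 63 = (z - 7)*(z - 3)*(z + 1)*(z + 3)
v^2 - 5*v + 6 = (v - 3)*(v - 2)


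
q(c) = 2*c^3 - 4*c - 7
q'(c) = 6*c^2 - 4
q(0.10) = -7.40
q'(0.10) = -3.94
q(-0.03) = -6.88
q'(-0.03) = -3.99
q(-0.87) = -4.84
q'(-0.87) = 0.54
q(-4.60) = -183.27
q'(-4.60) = 122.96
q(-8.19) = -1072.95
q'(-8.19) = 398.46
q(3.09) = 39.65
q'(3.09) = 53.29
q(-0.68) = -4.91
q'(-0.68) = -1.23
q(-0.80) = -4.82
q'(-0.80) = -0.16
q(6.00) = 401.00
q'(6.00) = 212.00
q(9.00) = 1415.00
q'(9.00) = 482.00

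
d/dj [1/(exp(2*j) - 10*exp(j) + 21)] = 2*(5 - exp(j))*exp(j)/(exp(2*j) - 10*exp(j) + 21)^2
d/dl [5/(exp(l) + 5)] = -5*exp(l)/(exp(l) + 5)^2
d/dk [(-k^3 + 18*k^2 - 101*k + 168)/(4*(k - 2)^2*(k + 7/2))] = (-35*k^3 + 374*k^2 - 805*k - 266)/(2*(4*k^5 + 4*k^4 - 71*k^3 + 10*k^2 + 364*k - 392))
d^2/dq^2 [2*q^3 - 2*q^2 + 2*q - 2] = 12*q - 4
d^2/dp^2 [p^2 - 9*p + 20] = 2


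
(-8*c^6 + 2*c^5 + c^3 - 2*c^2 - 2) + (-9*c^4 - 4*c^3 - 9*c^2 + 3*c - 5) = -8*c^6 + 2*c^5 - 9*c^4 - 3*c^3 - 11*c^2 + 3*c - 7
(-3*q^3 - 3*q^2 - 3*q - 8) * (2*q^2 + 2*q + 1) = -6*q^5 - 12*q^4 - 15*q^3 - 25*q^2 - 19*q - 8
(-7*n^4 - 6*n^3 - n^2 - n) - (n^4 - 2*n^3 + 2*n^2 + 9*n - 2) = -8*n^4 - 4*n^3 - 3*n^2 - 10*n + 2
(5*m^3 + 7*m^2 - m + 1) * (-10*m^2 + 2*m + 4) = -50*m^5 - 60*m^4 + 44*m^3 + 16*m^2 - 2*m + 4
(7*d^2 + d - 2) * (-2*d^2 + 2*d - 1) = -14*d^4 + 12*d^3 - d^2 - 5*d + 2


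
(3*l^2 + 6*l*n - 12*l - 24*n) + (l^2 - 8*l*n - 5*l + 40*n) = 4*l^2 - 2*l*n - 17*l + 16*n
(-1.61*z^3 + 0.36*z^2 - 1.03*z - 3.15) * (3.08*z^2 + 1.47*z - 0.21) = -4.9588*z^5 - 1.2579*z^4 - 2.3051*z^3 - 11.2917*z^2 - 4.4142*z + 0.6615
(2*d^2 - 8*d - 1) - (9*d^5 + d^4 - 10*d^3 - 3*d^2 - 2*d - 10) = -9*d^5 - d^4 + 10*d^3 + 5*d^2 - 6*d + 9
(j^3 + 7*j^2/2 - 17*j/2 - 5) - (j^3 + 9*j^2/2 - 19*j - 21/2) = -j^2 + 21*j/2 + 11/2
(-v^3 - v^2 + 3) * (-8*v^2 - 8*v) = 8*v^5 + 16*v^4 + 8*v^3 - 24*v^2 - 24*v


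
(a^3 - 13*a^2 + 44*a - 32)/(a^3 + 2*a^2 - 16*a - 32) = (a^2 - 9*a + 8)/(a^2 + 6*a + 8)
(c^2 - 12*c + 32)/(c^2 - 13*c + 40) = (c - 4)/(c - 5)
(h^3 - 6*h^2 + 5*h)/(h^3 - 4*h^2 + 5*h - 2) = h*(h - 5)/(h^2 - 3*h + 2)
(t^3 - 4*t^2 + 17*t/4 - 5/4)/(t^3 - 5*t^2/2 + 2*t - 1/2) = (t - 5/2)/(t - 1)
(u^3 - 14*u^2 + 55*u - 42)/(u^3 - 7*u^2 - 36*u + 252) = (u - 1)/(u + 6)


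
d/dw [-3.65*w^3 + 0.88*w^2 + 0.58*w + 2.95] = -10.95*w^2 + 1.76*w + 0.58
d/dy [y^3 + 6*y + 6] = 3*y^2 + 6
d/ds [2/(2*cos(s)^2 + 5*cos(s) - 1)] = 2*(4*cos(s) + 5)*sin(s)/(5*cos(s) + cos(2*s))^2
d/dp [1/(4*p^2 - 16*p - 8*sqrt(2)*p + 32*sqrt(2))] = (-p + sqrt(2) + 2)/(2*(p^2 - 4*p - 2*sqrt(2)*p + 8*sqrt(2))^2)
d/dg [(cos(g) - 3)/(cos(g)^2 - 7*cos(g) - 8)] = (cos(g)^2 - 6*cos(g) + 29)*sin(g)/(sin(g)^2 + 7*cos(g) + 7)^2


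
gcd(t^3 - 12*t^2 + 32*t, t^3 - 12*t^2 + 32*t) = t^3 - 12*t^2 + 32*t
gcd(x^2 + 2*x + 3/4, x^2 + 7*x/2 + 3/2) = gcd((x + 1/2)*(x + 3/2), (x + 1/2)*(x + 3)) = x + 1/2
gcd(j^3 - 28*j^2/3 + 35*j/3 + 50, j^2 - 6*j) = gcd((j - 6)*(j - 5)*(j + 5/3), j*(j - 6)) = j - 6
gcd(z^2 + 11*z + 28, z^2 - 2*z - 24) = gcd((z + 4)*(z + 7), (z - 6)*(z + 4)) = z + 4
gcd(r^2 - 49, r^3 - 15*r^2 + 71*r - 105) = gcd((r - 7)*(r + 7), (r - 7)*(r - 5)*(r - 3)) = r - 7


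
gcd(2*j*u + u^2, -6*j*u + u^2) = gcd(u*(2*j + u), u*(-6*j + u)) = u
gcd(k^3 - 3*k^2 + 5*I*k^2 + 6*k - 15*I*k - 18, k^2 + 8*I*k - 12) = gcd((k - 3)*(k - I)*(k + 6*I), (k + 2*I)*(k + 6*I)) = k + 6*I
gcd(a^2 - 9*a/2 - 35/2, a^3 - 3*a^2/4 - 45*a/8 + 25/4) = a + 5/2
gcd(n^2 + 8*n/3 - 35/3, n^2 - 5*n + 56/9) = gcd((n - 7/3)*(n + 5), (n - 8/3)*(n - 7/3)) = n - 7/3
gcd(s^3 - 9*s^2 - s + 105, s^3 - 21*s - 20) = s - 5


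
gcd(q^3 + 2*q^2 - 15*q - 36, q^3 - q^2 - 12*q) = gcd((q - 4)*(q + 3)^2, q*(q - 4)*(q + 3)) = q^2 - q - 12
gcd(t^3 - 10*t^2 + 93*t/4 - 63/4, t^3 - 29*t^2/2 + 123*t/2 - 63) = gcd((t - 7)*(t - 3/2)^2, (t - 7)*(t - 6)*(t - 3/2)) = t^2 - 17*t/2 + 21/2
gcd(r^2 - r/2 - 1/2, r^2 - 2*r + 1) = r - 1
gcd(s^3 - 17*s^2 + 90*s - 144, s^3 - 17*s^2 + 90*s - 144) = s^3 - 17*s^2 + 90*s - 144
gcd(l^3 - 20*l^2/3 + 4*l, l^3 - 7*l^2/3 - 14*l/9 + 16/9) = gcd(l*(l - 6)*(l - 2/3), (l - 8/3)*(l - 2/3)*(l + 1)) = l - 2/3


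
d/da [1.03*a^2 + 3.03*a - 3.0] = 2.06*a + 3.03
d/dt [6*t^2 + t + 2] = 12*t + 1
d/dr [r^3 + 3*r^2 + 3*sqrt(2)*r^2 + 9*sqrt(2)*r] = 3*r^2 + 6*r + 6*sqrt(2)*r + 9*sqrt(2)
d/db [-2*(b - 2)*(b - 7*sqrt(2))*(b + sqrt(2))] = -6*b^2 + 8*b + 24*sqrt(2)*b - 24*sqrt(2) + 28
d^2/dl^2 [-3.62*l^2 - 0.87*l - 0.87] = -7.24000000000000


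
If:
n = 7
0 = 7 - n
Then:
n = 7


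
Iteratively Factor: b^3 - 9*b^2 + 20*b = (b - 4)*(b^2 - 5*b) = (b - 5)*(b - 4)*(b)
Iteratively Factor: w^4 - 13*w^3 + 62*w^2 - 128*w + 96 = (w - 2)*(w^3 - 11*w^2 + 40*w - 48) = (w - 3)*(w - 2)*(w^2 - 8*w + 16) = (w - 4)*(w - 3)*(w - 2)*(w - 4)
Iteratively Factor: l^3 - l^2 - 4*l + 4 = (l + 2)*(l^2 - 3*l + 2) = (l - 2)*(l + 2)*(l - 1)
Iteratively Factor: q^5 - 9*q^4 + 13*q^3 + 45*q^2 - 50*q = (q - 5)*(q^4 - 4*q^3 - 7*q^2 + 10*q) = q*(q - 5)*(q^3 - 4*q^2 - 7*q + 10) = q*(q - 5)^2*(q^2 + q - 2) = q*(q - 5)^2*(q - 1)*(q + 2)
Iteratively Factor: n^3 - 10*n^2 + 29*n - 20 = (n - 5)*(n^2 - 5*n + 4) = (n - 5)*(n - 4)*(n - 1)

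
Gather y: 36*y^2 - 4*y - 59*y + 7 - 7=36*y^2 - 63*y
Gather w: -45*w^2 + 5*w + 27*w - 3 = -45*w^2 + 32*w - 3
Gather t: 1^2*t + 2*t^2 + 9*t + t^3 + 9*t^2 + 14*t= t^3 + 11*t^2 + 24*t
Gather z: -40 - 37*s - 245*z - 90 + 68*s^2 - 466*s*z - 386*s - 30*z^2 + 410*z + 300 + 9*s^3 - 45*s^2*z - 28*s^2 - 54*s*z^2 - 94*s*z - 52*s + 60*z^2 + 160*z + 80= 9*s^3 + 40*s^2 - 475*s + z^2*(30 - 54*s) + z*(-45*s^2 - 560*s + 325) + 250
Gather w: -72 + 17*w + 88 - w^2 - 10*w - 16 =-w^2 + 7*w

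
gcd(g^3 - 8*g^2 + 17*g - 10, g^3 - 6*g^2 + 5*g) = g^2 - 6*g + 5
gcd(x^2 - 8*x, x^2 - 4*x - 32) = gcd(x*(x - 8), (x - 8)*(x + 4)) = x - 8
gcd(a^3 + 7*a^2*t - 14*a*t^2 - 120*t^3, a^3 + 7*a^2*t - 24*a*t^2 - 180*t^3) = a + 6*t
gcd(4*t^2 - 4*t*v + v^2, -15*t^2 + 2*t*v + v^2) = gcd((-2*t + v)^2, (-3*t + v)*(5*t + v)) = 1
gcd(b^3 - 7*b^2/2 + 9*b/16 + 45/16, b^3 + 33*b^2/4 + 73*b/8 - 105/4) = b - 5/4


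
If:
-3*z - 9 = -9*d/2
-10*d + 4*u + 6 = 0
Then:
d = 2*z/3 + 2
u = 5*z/3 + 7/2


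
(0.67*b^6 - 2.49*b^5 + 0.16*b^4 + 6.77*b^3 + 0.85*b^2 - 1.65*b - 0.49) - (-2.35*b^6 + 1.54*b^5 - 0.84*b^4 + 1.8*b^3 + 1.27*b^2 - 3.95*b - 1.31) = 3.02*b^6 - 4.03*b^5 + 1.0*b^4 + 4.97*b^3 - 0.42*b^2 + 2.3*b + 0.82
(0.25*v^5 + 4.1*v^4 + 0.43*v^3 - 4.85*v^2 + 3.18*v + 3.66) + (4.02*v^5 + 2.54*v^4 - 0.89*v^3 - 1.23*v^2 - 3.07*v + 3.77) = 4.27*v^5 + 6.64*v^4 - 0.46*v^3 - 6.08*v^2 + 0.11*v + 7.43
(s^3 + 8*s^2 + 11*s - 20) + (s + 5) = s^3 + 8*s^2 + 12*s - 15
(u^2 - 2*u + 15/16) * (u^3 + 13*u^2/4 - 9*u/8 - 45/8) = u^5 + 5*u^4/4 - 107*u^3/16 - 21*u^2/64 + 1305*u/128 - 675/128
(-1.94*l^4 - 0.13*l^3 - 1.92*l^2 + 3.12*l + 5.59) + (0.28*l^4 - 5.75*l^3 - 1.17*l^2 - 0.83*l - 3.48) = -1.66*l^4 - 5.88*l^3 - 3.09*l^2 + 2.29*l + 2.11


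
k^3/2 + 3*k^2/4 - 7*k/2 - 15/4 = (k/2 + 1/2)*(k - 5/2)*(k + 3)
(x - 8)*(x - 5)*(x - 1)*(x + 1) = x^4 - 13*x^3 + 39*x^2 + 13*x - 40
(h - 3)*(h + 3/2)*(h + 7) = h^3 + 11*h^2/2 - 15*h - 63/2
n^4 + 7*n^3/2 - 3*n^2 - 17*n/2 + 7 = (n - 1)^2*(n + 2)*(n + 7/2)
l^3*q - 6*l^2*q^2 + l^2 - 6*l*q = l*(l - 6*q)*(l*q + 1)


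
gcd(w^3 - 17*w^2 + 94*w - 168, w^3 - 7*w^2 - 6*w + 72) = w^2 - 10*w + 24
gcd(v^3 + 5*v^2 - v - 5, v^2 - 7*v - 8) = v + 1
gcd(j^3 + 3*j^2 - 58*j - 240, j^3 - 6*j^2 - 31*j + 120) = j^2 - 3*j - 40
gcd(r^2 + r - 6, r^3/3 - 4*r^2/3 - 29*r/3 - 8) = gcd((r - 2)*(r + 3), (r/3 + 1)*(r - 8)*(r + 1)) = r + 3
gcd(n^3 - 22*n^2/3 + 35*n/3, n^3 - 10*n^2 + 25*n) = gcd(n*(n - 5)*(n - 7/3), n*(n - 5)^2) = n^2 - 5*n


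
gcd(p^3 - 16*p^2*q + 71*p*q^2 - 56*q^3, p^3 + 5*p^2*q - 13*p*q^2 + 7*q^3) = p - q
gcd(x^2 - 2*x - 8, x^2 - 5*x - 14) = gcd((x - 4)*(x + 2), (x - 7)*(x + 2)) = x + 2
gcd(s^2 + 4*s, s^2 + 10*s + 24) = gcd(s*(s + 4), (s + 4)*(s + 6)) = s + 4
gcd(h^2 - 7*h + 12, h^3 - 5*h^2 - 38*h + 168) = h - 4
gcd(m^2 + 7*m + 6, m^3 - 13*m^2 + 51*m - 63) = 1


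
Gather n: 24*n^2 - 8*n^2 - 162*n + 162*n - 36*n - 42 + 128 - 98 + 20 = 16*n^2 - 36*n + 8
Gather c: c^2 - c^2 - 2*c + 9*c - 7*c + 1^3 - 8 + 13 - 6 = 0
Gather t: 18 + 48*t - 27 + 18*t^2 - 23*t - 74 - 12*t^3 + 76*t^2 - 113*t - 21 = -12*t^3 + 94*t^2 - 88*t - 104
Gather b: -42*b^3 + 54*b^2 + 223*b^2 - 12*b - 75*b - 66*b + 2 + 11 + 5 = -42*b^3 + 277*b^2 - 153*b + 18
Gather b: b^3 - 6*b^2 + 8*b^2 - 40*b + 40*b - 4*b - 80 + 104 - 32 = b^3 + 2*b^2 - 4*b - 8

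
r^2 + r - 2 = (r - 1)*(r + 2)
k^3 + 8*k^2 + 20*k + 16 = (k + 2)^2*(k + 4)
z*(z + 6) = z^2 + 6*z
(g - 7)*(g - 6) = g^2 - 13*g + 42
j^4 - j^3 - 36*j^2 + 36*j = j*(j - 6)*(j - 1)*(j + 6)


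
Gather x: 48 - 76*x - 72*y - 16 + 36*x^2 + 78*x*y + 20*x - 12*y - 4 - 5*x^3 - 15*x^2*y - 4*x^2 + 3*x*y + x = -5*x^3 + x^2*(32 - 15*y) + x*(81*y - 55) - 84*y + 28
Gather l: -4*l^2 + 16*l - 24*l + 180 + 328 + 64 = -4*l^2 - 8*l + 572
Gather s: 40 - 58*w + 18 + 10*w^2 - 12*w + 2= 10*w^2 - 70*w + 60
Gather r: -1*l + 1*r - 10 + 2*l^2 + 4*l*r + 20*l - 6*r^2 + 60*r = 2*l^2 + 19*l - 6*r^2 + r*(4*l + 61) - 10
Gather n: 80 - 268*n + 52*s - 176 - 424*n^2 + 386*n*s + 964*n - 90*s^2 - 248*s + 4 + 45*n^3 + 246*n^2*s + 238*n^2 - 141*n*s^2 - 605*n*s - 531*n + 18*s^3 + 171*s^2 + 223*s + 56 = 45*n^3 + n^2*(246*s - 186) + n*(-141*s^2 - 219*s + 165) + 18*s^3 + 81*s^2 + 27*s - 36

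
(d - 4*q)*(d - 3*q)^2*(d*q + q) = d^4*q - 10*d^3*q^2 + d^3*q + 33*d^2*q^3 - 10*d^2*q^2 - 36*d*q^4 + 33*d*q^3 - 36*q^4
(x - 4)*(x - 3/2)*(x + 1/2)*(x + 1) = x^4 - 4*x^3 - 7*x^2/4 + 25*x/4 + 3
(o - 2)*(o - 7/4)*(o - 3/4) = o^3 - 9*o^2/2 + 101*o/16 - 21/8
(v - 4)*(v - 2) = v^2 - 6*v + 8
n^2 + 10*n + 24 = (n + 4)*(n + 6)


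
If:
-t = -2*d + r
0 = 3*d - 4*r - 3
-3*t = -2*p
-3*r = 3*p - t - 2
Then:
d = 13/53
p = 84/53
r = -30/53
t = 56/53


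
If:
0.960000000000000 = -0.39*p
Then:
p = -2.46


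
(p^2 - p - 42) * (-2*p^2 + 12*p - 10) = -2*p^4 + 14*p^3 + 62*p^2 - 494*p + 420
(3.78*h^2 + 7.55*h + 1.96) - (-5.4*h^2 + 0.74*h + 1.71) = 9.18*h^2 + 6.81*h + 0.25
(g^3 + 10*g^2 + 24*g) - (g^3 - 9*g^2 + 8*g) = 19*g^2 + 16*g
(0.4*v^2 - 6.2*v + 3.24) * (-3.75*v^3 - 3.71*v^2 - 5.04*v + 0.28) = -1.5*v^5 + 21.766*v^4 + 8.836*v^3 + 19.3396*v^2 - 18.0656*v + 0.9072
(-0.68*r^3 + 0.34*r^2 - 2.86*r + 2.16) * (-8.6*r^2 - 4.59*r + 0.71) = 5.848*r^5 + 0.1972*r^4 + 22.5526*r^3 - 5.2072*r^2 - 11.945*r + 1.5336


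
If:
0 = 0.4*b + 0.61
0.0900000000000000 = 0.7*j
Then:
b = -1.52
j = 0.13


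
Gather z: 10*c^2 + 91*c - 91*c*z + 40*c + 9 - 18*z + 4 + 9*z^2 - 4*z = 10*c^2 + 131*c + 9*z^2 + z*(-91*c - 22) + 13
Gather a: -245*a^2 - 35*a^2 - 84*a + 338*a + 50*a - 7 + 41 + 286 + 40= -280*a^2 + 304*a + 360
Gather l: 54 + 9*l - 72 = 9*l - 18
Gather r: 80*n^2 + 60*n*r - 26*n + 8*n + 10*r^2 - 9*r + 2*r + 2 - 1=80*n^2 - 18*n + 10*r^2 + r*(60*n - 7) + 1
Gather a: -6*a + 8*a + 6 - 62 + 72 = 2*a + 16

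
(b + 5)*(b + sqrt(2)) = b^2 + sqrt(2)*b + 5*b + 5*sqrt(2)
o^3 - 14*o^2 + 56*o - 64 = (o - 8)*(o - 4)*(o - 2)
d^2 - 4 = (d - 2)*(d + 2)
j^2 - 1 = (j - 1)*(j + 1)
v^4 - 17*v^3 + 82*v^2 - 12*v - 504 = (v - 7)*(v - 6)^2*(v + 2)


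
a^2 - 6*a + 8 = (a - 4)*(a - 2)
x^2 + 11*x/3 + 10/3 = (x + 5/3)*(x + 2)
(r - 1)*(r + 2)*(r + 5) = r^3 + 6*r^2 + 3*r - 10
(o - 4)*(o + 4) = o^2 - 16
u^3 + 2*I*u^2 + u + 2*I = (u - I)*(u + I)*(u + 2*I)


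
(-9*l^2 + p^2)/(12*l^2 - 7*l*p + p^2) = (3*l + p)/(-4*l + p)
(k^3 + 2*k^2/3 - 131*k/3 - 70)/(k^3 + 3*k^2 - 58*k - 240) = (3*k^2 - 16*k - 35)/(3*(k^2 - 3*k - 40))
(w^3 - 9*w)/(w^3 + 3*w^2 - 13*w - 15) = w*(w + 3)/(w^2 + 6*w + 5)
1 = 1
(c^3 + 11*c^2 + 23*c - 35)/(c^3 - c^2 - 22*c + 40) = (c^2 + 6*c - 7)/(c^2 - 6*c + 8)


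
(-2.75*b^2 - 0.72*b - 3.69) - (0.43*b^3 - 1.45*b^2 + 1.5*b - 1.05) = -0.43*b^3 - 1.3*b^2 - 2.22*b - 2.64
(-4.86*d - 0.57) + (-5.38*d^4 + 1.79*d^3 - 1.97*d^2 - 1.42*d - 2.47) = -5.38*d^4 + 1.79*d^3 - 1.97*d^2 - 6.28*d - 3.04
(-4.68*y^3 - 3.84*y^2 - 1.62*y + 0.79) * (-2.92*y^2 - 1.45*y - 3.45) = 13.6656*y^5 + 17.9988*y^4 + 26.4444*y^3 + 13.2902*y^2 + 4.4435*y - 2.7255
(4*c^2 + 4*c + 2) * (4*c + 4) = 16*c^3 + 32*c^2 + 24*c + 8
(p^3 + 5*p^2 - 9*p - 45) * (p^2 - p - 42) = p^5 + 4*p^4 - 56*p^3 - 246*p^2 + 423*p + 1890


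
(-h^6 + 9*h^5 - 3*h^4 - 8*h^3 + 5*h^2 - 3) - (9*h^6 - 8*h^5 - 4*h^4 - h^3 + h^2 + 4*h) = -10*h^6 + 17*h^5 + h^4 - 7*h^3 + 4*h^2 - 4*h - 3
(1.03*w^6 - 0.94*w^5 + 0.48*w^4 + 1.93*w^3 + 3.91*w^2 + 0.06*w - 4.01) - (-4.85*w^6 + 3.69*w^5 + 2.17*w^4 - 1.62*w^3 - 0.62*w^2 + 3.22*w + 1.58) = 5.88*w^6 - 4.63*w^5 - 1.69*w^4 + 3.55*w^3 + 4.53*w^2 - 3.16*w - 5.59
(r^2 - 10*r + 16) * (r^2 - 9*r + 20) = r^4 - 19*r^3 + 126*r^2 - 344*r + 320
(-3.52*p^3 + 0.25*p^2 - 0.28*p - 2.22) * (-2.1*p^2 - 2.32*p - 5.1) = 7.392*p^5 + 7.6414*p^4 + 17.96*p^3 + 4.0366*p^2 + 6.5784*p + 11.322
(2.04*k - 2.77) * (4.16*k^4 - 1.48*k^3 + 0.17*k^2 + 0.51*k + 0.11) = 8.4864*k^5 - 14.5424*k^4 + 4.4464*k^3 + 0.5695*k^2 - 1.1883*k - 0.3047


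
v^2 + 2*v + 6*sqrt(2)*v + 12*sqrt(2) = (v + 2)*(v + 6*sqrt(2))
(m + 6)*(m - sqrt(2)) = m^2 - sqrt(2)*m + 6*m - 6*sqrt(2)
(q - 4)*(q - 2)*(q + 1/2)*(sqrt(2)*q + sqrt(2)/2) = sqrt(2)*q^4 - 5*sqrt(2)*q^3 + 9*sqrt(2)*q^2/4 + 13*sqrt(2)*q/2 + 2*sqrt(2)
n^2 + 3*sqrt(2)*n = n*(n + 3*sqrt(2))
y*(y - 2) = y^2 - 2*y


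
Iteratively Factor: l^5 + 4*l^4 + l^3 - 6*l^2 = (l + 3)*(l^4 + l^3 - 2*l^2) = l*(l + 3)*(l^3 + l^2 - 2*l) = l*(l + 2)*(l + 3)*(l^2 - l) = l^2*(l + 2)*(l + 3)*(l - 1)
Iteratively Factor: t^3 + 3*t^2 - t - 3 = (t - 1)*(t^2 + 4*t + 3) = (t - 1)*(t + 3)*(t + 1)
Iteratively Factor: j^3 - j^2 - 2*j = (j)*(j^2 - j - 2) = j*(j + 1)*(j - 2)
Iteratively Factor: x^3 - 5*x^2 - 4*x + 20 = (x - 2)*(x^2 - 3*x - 10) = (x - 5)*(x - 2)*(x + 2)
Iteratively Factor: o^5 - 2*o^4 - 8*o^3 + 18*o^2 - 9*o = (o - 1)*(o^4 - o^3 - 9*o^2 + 9*o) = (o - 3)*(o - 1)*(o^3 + 2*o^2 - 3*o) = (o - 3)*(o - 1)^2*(o^2 + 3*o) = o*(o - 3)*(o - 1)^2*(o + 3)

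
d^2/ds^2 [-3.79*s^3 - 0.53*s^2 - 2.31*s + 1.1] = -22.74*s - 1.06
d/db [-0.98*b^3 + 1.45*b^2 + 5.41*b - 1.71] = -2.94*b^2 + 2.9*b + 5.41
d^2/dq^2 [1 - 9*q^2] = -18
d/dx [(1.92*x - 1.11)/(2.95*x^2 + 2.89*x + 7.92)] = (-5.664*x^2 + 6.549*x + 18.4143)/(8.7025*x^4 + 17.051*x^3 + 55.0801*x^2 + 45.7776*x + 62.7264)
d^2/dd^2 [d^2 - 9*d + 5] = 2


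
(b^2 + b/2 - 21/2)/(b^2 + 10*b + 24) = (2*b^2 + b - 21)/(2*(b^2 + 10*b + 24))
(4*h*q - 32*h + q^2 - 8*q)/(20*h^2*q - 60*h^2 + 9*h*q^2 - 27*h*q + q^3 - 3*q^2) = (q - 8)/(5*h*q - 15*h + q^2 - 3*q)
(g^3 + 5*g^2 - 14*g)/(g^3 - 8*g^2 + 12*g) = (g + 7)/(g - 6)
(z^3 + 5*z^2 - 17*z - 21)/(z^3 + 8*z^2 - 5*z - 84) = (z + 1)/(z + 4)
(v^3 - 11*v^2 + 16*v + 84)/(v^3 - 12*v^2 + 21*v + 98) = (v - 6)/(v - 7)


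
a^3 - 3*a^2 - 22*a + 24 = (a - 6)*(a - 1)*(a + 4)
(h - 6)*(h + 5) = h^2 - h - 30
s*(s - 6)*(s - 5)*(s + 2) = s^4 - 9*s^3 + 8*s^2 + 60*s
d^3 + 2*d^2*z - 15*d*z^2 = d*(d - 3*z)*(d + 5*z)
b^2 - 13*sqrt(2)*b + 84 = (b - 7*sqrt(2))*(b - 6*sqrt(2))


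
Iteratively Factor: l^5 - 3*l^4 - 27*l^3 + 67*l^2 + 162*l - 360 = (l + 4)*(l^4 - 7*l^3 + l^2 + 63*l - 90) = (l - 5)*(l + 4)*(l^3 - 2*l^2 - 9*l + 18) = (l - 5)*(l + 3)*(l + 4)*(l^2 - 5*l + 6) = (l - 5)*(l - 2)*(l + 3)*(l + 4)*(l - 3)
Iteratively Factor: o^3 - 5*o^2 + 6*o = (o - 2)*(o^2 - 3*o) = (o - 3)*(o - 2)*(o)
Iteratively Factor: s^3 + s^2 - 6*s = (s - 2)*(s^2 + 3*s) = (s - 2)*(s + 3)*(s)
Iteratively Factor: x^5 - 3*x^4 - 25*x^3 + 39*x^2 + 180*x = (x)*(x^4 - 3*x^3 - 25*x^2 + 39*x + 180) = x*(x - 4)*(x^3 + x^2 - 21*x - 45) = x*(x - 5)*(x - 4)*(x^2 + 6*x + 9) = x*(x - 5)*(x - 4)*(x + 3)*(x + 3)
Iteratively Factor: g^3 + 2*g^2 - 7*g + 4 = (g - 1)*(g^2 + 3*g - 4) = (g - 1)^2*(g + 4)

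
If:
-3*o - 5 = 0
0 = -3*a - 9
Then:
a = -3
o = -5/3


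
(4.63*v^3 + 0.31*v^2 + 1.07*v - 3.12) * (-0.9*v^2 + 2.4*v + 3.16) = -4.167*v^5 + 10.833*v^4 + 14.4118*v^3 + 6.3556*v^2 - 4.1068*v - 9.8592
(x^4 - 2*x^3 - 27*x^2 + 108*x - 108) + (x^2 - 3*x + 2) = x^4 - 2*x^3 - 26*x^2 + 105*x - 106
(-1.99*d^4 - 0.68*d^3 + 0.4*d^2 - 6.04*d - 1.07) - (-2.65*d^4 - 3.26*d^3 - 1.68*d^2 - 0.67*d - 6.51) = 0.66*d^4 + 2.58*d^3 + 2.08*d^2 - 5.37*d + 5.44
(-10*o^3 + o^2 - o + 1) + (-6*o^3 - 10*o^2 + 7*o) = -16*o^3 - 9*o^2 + 6*o + 1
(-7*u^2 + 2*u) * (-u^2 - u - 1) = 7*u^4 + 5*u^3 + 5*u^2 - 2*u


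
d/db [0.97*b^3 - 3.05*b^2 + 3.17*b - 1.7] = 2.91*b^2 - 6.1*b + 3.17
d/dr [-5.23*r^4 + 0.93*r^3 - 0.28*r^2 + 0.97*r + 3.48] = -20.92*r^3 + 2.79*r^2 - 0.56*r + 0.97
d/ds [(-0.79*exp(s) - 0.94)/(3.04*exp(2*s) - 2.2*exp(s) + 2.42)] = (2.4016*exp(2*s) + 5.7152*exp(s) - 3.9798)*exp(s)/(9.2416*exp(4*s) - 13.376*exp(3*s) + 19.5536*exp(2*s) - 10.648*exp(s) + 5.8564)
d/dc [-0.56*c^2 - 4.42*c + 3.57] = -1.12*c - 4.42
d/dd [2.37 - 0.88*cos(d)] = 0.88*sin(d)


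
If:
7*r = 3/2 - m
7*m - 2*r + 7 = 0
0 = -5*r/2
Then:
No Solution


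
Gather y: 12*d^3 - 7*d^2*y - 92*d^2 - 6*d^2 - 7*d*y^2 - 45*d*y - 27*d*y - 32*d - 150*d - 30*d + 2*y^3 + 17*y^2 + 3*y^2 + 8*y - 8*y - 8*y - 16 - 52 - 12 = 12*d^3 - 98*d^2 - 212*d + 2*y^3 + y^2*(20 - 7*d) + y*(-7*d^2 - 72*d - 8) - 80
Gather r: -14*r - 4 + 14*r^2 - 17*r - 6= 14*r^2 - 31*r - 10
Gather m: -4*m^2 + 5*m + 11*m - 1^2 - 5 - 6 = -4*m^2 + 16*m - 12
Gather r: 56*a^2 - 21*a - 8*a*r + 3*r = 56*a^2 - 21*a + r*(3 - 8*a)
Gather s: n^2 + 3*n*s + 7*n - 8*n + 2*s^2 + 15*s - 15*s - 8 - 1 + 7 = n^2 + 3*n*s - n + 2*s^2 - 2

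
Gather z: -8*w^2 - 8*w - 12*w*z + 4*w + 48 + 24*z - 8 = -8*w^2 - 4*w + z*(24 - 12*w) + 40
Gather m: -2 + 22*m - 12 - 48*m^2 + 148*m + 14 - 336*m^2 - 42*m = -384*m^2 + 128*m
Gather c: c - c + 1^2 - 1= 0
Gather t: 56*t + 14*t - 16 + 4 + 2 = 70*t - 10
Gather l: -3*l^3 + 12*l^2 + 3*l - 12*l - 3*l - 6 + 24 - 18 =-3*l^3 + 12*l^2 - 12*l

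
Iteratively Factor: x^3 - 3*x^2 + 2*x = (x - 1)*(x^2 - 2*x) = (x - 2)*(x - 1)*(x)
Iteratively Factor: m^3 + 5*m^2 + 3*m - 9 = (m + 3)*(m^2 + 2*m - 3) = (m - 1)*(m + 3)*(m + 3)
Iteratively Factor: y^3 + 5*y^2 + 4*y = (y + 4)*(y^2 + y) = y*(y + 4)*(y + 1)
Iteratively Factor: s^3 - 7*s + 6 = (s + 3)*(s^2 - 3*s + 2) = (s - 2)*(s + 3)*(s - 1)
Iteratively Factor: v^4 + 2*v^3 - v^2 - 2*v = (v + 2)*(v^3 - v) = (v + 1)*(v + 2)*(v^2 - v) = (v - 1)*(v + 1)*(v + 2)*(v)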